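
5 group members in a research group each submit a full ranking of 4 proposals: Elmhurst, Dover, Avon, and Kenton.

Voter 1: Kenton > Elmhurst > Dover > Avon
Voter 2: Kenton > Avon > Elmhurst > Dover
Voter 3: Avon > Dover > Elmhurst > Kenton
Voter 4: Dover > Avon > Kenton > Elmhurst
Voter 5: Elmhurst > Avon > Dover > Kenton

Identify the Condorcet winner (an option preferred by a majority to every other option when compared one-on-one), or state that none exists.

Head-to-head results (5 voters total):
Elmhurst vs Dover: Elmhurst wins 3–2.
Elmhurst vs Avon: Avon wins 3–2.
Elmhurst vs Kenton: Kenton wins 3–2.
Dover vs Avon: Avon wins 3–2.
Dover vs Kenton: Dover wins 3–2.
Avon vs Kenton: Avon wins 3–2.
Avon beats each rival — Elmhurst (3–2), Dover (3–2), Kenton (3–2) — so Avon is the Condorcet winner.

Avon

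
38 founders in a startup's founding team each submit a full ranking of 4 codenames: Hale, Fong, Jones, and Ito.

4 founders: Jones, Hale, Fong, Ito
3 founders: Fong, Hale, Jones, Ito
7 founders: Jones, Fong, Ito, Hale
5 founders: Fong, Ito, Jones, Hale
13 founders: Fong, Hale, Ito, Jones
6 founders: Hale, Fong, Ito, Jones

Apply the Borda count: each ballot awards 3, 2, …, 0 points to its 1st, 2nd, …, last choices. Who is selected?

Fong

Borda scores:
  Hale: 4·2 + 3·2 + 7·0 + 5·0 + 13·2 + 6·3 = 58
  Fong: 4·1 + 3·3 + 7·2 + 5·3 + 13·3 + 6·2 = 93
  Jones: 4·3 + 3·1 + 7·3 + 5·1 + 13·0 + 6·0 = 41
  Ito: 4·0 + 3·0 + 7·1 + 5·2 + 13·1 + 6·1 = 36
Fong has the highest total.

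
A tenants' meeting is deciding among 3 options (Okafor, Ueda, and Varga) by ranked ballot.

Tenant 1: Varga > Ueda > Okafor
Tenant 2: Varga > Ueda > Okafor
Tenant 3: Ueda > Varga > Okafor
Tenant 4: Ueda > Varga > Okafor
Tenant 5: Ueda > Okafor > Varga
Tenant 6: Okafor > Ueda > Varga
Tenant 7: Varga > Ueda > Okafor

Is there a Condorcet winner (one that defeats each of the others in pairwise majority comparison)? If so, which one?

Head-to-head results (7 voters total):
Okafor vs Ueda: Ueda wins 6–1.
Okafor vs Varga: Varga wins 5–2.
Ueda vs Varga: Ueda wins 4–3.
Ueda beats each rival — Okafor (6–1), Varga (4–3) — so Ueda is the Condorcet winner.

Ueda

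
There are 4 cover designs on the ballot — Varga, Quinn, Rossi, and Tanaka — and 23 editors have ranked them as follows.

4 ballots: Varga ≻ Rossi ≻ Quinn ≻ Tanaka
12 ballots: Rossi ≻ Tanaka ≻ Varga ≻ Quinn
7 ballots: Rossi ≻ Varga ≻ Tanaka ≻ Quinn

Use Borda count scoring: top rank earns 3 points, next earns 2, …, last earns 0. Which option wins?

Rossi

Borda scores:
  Varga: 4·3 + 12·1 + 7·2 = 38
  Quinn: 4·1 + 12·0 + 7·0 = 4
  Rossi: 4·2 + 12·3 + 7·3 = 65
  Tanaka: 4·0 + 12·2 + 7·1 = 31
Rossi has the highest total.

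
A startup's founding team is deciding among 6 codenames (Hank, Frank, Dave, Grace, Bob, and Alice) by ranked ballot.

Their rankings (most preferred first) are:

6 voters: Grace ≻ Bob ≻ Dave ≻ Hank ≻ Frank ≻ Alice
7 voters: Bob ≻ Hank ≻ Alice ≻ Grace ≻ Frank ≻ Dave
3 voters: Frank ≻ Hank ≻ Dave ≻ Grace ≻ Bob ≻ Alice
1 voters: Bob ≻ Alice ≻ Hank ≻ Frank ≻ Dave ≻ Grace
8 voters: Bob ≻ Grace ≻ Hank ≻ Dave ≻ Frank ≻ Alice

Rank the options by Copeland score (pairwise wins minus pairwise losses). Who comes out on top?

Pairwise results:
  Hank vs Frank: Hank wins 22–3.
  Hank vs Dave: Hank wins 19–6.
  Hank vs Grace: Grace wins 14–11.
  Hank vs Bob: Bob wins 22–3.
  Hank vs Alice: Hank wins 24–1.
  Frank vs Dave: Dave wins 14–11.
  Frank vs Grace: Grace wins 21–4.
  Frank vs Bob: Bob wins 22–3.
  Frank vs Alice: Frank wins 17–8.
  Dave vs Grace: Grace wins 21–4.
  Dave vs Bob: Bob wins 22–3.
  Dave vs Alice: Dave wins 17–8.
  Grace vs Bob: Bob wins 16–9.
  Grace vs Alice: Grace wins 17–8.
  Bob vs Alice: Bob wins 25–0.
Copeland scores (wins − losses):
  Hank: 3 − 2 = 1
  Frank: 1 − 4 = -3
  Dave: 2 − 3 = -1
  Grace: 4 − 1 = 3
  Bob: 5 − 0 = 5
  Alice: 0 − 5 = -5
Bob has the best Copeland score.

Bob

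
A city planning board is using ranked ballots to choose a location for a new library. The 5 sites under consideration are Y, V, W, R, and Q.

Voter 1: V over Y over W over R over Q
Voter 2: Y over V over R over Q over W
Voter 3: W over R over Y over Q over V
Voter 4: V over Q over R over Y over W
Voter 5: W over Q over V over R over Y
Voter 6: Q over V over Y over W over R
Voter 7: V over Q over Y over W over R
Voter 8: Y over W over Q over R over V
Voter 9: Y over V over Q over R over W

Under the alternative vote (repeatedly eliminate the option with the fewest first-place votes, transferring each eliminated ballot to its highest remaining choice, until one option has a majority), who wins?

Round 1: Y 3, V 3, W 2, Q 1, R 0. R has the fewest and is eliminated.
Round 2: Y 3, V 3, W 2, Q 1. Q has the fewest and is eliminated.
Round 3: V 4, Y 3, W 2. W has the fewest and is eliminated.
Round 4: V 5, Y 4. V has a majority.

V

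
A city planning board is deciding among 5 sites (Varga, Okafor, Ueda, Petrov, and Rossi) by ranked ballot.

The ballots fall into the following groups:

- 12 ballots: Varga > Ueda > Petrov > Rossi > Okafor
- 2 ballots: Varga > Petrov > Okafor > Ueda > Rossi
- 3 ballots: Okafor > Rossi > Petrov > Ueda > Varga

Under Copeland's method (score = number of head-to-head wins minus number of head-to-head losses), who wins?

Pairwise results:
  Varga vs Okafor: Varga wins 14–3.
  Varga vs Ueda: Varga wins 14–3.
  Varga vs Petrov: Varga wins 14–3.
  Varga vs Rossi: Varga wins 14–3.
  Okafor vs Ueda: Ueda wins 12–5.
  Okafor vs Petrov: Petrov wins 14–3.
  Okafor vs Rossi: Rossi wins 12–5.
  Ueda vs Petrov: Ueda wins 12–5.
  Ueda vs Rossi: Ueda wins 14–3.
  Petrov vs Rossi: Petrov wins 14–3.
Copeland scores (wins − losses):
  Varga: 4 − 0 = 4
  Okafor: 0 − 4 = -4
  Ueda: 3 − 1 = 2
  Petrov: 2 − 2 = 0
  Rossi: 1 − 3 = -2
Varga has the best Copeland score.

Varga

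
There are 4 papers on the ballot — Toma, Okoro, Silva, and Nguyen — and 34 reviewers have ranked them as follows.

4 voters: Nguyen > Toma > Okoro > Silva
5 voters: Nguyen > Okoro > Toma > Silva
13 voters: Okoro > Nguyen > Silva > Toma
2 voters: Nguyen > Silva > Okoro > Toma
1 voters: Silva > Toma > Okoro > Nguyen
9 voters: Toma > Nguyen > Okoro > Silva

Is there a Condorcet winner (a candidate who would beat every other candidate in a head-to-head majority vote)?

Yes

Head-to-head results (34 voters total):
Toma vs Okoro: Okoro wins 20–14.
Toma vs Silva: Toma wins 18–16.
Toma vs Nguyen: Nguyen wins 24–10.
Okoro vs Silva: Okoro wins 31–3.
Okoro vs Nguyen: Nguyen wins 20–14.
Silva vs Nguyen: Nguyen wins 33–1.
Nguyen beats each rival — Toma (24–10), Okoro (20–14), Silva (33–1) — so Nguyen is the Condorcet winner.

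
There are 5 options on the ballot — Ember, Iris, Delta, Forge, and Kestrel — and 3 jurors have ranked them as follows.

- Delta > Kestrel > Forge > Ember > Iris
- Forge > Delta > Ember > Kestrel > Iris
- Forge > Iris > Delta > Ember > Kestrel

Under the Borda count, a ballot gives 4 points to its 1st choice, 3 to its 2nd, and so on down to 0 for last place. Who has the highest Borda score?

Forge

Borda scores:
  Ember: 1 + 2 + 1 = 4
  Iris: 0 + 0 + 3 = 3
  Delta: 4 + 3 + 2 = 9
  Forge: 2 + 4 + 4 = 10
  Kestrel: 3 + 1 + 0 = 4
Forge has the highest total.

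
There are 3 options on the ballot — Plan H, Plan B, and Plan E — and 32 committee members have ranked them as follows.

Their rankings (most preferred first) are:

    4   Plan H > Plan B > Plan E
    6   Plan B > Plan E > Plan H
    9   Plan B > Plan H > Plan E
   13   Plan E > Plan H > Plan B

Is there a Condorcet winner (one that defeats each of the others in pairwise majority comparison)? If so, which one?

Head-to-head results (32 voters total):
Plan H vs Plan B: Plan H wins 17–15.
Plan H vs Plan E: Plan E wins 19–13.
Plan B vs Plan E: Plan B wins 19–13.
No candidate beats all others: Plan H beats Plan B beats Plan E beats Plan H, a majority cycle.

There is no Condorcet winner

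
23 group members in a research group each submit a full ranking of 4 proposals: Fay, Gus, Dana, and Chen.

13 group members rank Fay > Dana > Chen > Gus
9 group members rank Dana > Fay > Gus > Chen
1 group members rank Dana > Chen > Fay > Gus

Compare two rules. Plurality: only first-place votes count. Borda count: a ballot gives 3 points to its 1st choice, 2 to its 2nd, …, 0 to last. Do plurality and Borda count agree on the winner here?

Plurality first-place counts: Fay 13, Gus 0, Dana 10, Chen 0 → Fay.
Borda totals: Fay 58, Gus 9, Dana 56, Chen 15 → Fay.
The two rules agree on Fay.

Yes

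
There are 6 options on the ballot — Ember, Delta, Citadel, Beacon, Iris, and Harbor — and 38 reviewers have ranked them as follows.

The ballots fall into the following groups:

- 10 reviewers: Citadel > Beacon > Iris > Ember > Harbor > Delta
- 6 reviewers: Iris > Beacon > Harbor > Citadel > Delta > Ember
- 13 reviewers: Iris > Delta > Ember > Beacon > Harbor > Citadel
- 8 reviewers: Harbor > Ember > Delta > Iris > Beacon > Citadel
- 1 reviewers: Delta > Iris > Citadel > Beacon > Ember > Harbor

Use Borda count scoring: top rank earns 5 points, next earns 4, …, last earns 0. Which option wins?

Borda scores:
  Ember: 10·2 + 6·0 + 13·3 + 8·4 + 1 = 92
  Delta: 10·0 + 6·1 + 13·4 + 8·3 + 5 = 87
  Citadel: 10·5 + 6·2 + 13·0 + 8·0 + 3 = 65
  Beacon: 10·4 + 6·4 + 13·2 + 8·1 + 2 = 100
  Iris: 10·3 + 6·5 + 13·5 + 8·2 + 4 = 145
  Harbor: 10·1 + 6·3 + 13·1 + 8·5 + 0 = 81
Iris has the highest total.

Iris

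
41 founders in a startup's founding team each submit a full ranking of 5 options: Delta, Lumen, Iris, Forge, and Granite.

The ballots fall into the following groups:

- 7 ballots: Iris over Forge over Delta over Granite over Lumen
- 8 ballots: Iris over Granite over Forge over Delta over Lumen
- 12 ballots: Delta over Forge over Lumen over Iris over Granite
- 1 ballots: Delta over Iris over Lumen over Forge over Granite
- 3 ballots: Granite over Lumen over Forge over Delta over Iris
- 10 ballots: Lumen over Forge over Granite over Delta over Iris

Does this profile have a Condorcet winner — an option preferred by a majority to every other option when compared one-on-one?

Yes

Head-to-head results (41 voters total):
Delta vs Lumen: Delta wins 28–13.
Delta vs Iris: Delta wins 26–15.
Delta vs Forge: Forge wins 28–13.
Delta vs Granite: Granite wins 21–20.
Lumen vs Iris: Lumen wins 25–16.
Lumen vs Forge: Forge wins 27–14.
Lumen vs Granite: Lumen wins 23–18.
Iris vs Forge: Forge wins 25–16.
Iris vs Granite: Iris wins 28–13.
Forge vs Granite: Forge wins 30–11.
Forge beats each rival — Delta (28–13), Lumen (27–14), Iris (25–16), Granite (30–11) — so Forge is the Condorcet winner.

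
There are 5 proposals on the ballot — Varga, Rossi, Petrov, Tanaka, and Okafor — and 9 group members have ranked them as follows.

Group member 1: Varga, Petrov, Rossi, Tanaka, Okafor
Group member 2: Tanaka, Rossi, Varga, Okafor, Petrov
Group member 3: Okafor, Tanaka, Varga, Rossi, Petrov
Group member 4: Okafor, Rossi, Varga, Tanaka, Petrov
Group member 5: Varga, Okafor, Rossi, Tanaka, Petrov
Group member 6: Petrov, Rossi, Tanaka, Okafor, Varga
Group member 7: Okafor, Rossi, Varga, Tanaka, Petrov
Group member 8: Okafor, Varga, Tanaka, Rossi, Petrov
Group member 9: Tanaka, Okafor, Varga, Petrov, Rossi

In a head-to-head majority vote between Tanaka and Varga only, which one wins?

Ballots ranking Tanaka above Varga: 4.
Ballots ranking Varga above Tanaka: 5.
Varga wins the head-to-head, 5–4.

Varga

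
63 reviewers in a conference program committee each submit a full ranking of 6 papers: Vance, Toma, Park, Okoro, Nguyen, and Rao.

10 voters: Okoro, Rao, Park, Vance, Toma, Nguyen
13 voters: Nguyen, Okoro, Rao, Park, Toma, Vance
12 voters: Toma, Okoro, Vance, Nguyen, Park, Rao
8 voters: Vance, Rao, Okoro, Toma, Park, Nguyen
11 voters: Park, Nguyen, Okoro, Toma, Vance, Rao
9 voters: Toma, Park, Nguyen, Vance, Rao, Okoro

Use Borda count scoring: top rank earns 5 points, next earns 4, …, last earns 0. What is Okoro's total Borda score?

Borda scores:
  Vance: 10·2 + 13·0 + 12·3 + 8·5 + 11·1 + 9·2 = 125
  Toma: 10·1 + 13·1 + 12·5 + 8·2 + 11·2 + 9·5 = 166
  Park: 10·3 + 13·2 + 12·1 + 8·1 + 11·5 + 9·4 = 167
  Okoro: 10·5 + 13·4 + 12·4 + 8·3 + 11·3 + 9·0 = 207
  Nguyen: 10·0 + 13·5 + 12·2 + 8·0 + 11·4 + 9·3 = 160
  Rao: 10·4 + 13·3 + 12·0 + 8·4 + 11·0 + 9·1 = 120

207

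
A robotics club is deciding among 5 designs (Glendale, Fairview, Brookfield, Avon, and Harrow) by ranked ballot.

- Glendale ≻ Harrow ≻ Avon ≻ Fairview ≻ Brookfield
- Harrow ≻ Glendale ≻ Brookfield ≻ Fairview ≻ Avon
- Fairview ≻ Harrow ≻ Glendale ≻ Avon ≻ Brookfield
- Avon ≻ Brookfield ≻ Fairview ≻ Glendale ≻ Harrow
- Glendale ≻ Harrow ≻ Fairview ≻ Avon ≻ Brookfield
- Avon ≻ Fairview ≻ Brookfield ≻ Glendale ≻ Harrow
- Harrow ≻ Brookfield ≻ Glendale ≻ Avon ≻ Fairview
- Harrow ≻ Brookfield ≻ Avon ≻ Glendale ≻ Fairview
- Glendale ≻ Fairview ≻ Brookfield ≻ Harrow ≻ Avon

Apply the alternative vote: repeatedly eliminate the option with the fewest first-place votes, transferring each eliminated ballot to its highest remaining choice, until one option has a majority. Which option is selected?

Round 1: Glendale 3, Harrow 3, Avon 2, Fairview 1, Brookfield 0. Brookfield has the fewest and is eliminated.
Round 2: Glendale 3, Harrow 3, Avon 2, Fairview 1. Fairview has the fewest and is eliminated.
Round 3: Harrow 4, Glendale 3, Avon 2. Avon has the fewest and is eliminated.
Round 4: Glendale 5, Harrow 4. Glendale has a majority.

Glendale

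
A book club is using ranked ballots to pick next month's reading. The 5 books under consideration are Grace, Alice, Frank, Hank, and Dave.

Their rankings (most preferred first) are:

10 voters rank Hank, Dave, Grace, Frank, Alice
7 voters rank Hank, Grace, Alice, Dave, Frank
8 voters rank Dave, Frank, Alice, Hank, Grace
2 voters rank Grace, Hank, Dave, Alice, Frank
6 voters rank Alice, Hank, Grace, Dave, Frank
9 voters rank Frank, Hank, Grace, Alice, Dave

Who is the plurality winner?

Hank

First-place vote totals:
  Grace: 2
  Alice: 6
  Frank: 9
  Hank: 17
  Dave: 8
Hank has the most first-place votes.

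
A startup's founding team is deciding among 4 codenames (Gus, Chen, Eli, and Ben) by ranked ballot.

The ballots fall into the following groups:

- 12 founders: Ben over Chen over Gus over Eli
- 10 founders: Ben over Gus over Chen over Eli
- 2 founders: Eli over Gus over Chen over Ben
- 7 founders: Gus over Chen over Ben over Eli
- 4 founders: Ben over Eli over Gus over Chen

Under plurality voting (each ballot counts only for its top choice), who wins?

Ben

First-place vote totals:
  Gus: 7
  Chen: 0
  Eli: 2
  Ben: 26
Ben has the most first-place votes.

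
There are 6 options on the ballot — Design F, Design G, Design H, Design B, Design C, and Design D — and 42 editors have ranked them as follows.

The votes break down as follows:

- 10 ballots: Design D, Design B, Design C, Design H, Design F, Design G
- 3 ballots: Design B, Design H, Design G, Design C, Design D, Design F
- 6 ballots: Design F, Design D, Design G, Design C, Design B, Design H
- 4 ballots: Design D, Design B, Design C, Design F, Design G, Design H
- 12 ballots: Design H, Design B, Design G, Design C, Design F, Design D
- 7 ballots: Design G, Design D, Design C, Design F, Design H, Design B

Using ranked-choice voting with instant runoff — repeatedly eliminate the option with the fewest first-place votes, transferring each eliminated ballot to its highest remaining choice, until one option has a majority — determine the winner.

Design D

Round 1: Design D 14, Design H 12, Design G 7, Design F 6, Design B 3, Design C 0. Design C has the fewest and is eliminated.
Round 2: Design D 14, Design H 12, Design G 7, Design F 6, Design B 3. Design B has the fewest and is eliminated.
Round 3: Design H 15, Design D 14, Design G 7, Design F 6. Design F has the fewest and is eliminated.
Round 4: Design D 20, Design H 15, Design G 7. Design G has the fewest and is eliminated.
Round 5: Design D 27, Design H 15. Design D has a majority.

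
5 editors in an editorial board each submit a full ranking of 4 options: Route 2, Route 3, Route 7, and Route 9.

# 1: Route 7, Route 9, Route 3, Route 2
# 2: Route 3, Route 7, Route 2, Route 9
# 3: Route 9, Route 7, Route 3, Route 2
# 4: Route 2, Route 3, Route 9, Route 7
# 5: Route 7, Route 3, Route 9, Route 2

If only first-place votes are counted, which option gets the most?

Route 7

First-place vote totals:
  Route 2: 1
  Route 3: 1
  Route 7: 2
  Route 9: 1
Route 7 has the most first-place votes.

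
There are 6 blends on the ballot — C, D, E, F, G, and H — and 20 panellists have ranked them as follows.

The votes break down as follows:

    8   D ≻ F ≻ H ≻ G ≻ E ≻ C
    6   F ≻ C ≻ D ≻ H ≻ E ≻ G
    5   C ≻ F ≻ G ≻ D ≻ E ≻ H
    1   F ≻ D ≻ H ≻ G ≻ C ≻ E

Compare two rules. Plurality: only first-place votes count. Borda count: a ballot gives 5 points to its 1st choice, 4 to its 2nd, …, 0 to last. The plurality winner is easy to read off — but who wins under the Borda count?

Plurality first-place counts: C 5, D 8, E 0, F 7, G 0, H 0 → D.
Borda totals: C 50, D 72, E 19, F 87, G 33, H 39 → F.

F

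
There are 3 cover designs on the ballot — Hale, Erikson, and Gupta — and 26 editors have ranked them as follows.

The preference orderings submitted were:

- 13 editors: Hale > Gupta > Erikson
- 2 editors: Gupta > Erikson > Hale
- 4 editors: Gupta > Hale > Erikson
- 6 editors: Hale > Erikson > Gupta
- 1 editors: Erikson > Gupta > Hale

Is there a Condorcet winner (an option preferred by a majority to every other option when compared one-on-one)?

Head-to-head results (26 voters total):
Hale vs Erikson: Hale wins 23–3.
Hale vs Gupta: Hale wins 19–7.
Erikson vs Gupta: Gupta wins 19–7.
Hale beats each rival — Erikson (23–3), Gupta (19–7) — so Hale is the Condorcet winner.

Yes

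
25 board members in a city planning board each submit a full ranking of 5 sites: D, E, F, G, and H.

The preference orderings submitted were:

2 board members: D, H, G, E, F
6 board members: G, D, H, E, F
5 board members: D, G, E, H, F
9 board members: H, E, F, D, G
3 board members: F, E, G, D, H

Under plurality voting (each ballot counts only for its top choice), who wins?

H

First-place vote totals:
  D: 7
  E: 0
  F: 3
  G: 6
  H: 9
H has the most first-place votes.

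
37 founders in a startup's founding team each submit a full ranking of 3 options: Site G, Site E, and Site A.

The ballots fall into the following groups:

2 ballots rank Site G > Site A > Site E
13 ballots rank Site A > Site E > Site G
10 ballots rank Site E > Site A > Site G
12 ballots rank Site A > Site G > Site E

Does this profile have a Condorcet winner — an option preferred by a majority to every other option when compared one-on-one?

Head-to-head results (37 voters total):
Site G vs Site E: Site E wins 23–14.
Site G vs Site A: Site A wins 35–2.
Site E vs Site A: Site A wins 27–10.
Site A beats each rival — Site G (35–2), Site E (27–10) — so Site A is the Condorcet winner.

Yes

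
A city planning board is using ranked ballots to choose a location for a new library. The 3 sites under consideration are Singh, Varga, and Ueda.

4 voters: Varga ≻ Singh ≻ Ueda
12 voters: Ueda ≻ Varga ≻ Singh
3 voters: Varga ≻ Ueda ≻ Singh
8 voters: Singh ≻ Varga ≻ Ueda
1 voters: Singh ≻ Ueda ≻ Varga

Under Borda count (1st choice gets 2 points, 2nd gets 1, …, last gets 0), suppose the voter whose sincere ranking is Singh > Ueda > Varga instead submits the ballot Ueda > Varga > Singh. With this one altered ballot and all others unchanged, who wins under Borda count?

Varga

Borda totals with the altered ballot: Singh 20, Varga 35, Ueda 29.
The winner is unchanged: still Varga.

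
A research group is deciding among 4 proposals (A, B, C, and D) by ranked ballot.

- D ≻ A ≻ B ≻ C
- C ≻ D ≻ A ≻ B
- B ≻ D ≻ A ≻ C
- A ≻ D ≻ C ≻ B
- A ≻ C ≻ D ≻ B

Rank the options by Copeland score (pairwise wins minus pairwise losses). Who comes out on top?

Pairwise results:
  A vs B: A wins 4–1.
  A vs C: A wins 4–1.
  A vs D: D wins 3–2.
  B vs C: C wins 3–2.
  B vs D: D wins 4–1.
  C vs D: D wins 3–2.
Copeland scores (wins − losses):
  A: 2 − 1 = 1
  B: 0 − 3 = -3
  C: 1 − 2 = -1
  D: 3 − 0 = 3
D has the best Copeland score.

D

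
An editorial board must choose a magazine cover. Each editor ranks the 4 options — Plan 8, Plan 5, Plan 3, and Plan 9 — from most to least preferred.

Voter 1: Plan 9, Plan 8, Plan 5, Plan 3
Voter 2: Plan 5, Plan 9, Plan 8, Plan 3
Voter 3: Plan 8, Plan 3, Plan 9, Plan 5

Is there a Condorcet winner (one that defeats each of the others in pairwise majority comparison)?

Yes

Head-to-head results (3 voters total):
Plan 8 vs Plan 5: Plan 8 wins 2–1.
Plan 8 vs Plan 3: Plan 8 wins 3–0.
Plan 8 vs Plan 9: Plan 9 wins 2–1.
Plan 5 vs Plan 3: Plan 5 wins 2–1.
Plan 5 vs Plan 9: Plan 9 wins 2–1.
Plan 3 vs Plan 9: Plan 9 wins 2–1.
Plan 9 beats each rival — Plan 8 (2–1), Plan 5 (2–1), Plan 3 (2–1) — so Plan 9 is the Condorcet winner.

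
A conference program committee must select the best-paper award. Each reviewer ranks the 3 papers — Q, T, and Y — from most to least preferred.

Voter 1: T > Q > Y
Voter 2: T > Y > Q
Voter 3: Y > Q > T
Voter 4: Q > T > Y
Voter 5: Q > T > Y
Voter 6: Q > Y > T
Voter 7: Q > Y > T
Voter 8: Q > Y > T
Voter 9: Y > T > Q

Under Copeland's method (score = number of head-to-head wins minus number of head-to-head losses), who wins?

Q

Pairwise results:
  Q vs T: Q wins 6–3.
  Q vs Y: Q wins 6–3.
  T vs Y: Y wins 5–4.
Copeland scores (wins − losses):
  Q: 2 − 0 = 2
  T: 0 − 2 = -2
  Y: 1 − 1 = 0
Q has the best Copeland score.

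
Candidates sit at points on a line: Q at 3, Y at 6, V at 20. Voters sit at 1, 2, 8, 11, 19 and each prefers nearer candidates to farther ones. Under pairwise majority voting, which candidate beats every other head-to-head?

With single-peaked preferences on a line, the Condorcet winner is the candidate closest to the median voter.
The median voter (position 8) is closest to Y at 6.
Check: Y vs Q — voters closer to Y: 3 of 5.

Y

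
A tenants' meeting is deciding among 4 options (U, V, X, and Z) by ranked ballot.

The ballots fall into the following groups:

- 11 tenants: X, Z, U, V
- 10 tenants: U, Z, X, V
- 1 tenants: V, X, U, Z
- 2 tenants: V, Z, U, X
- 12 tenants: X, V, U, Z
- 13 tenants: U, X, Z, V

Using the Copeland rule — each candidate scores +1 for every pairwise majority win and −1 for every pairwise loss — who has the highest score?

U

Pairwise results:
  U vs V: U wins 34–15.
  U vs X: U wins 25–24.
  U vs Z: U wins 36–13.
  V vs X: X wins 46–3.
  V vs Z: Z wins 34–15.
  X vs Z: X wins 37–12.
Copeland scores (wins − losses):
  U: 3 − 0 = 3
  V: 0 − 3 = -3
  X: 2 − 1 = 1
  Z: 1 − 2 = -1
U has the best Copeland score.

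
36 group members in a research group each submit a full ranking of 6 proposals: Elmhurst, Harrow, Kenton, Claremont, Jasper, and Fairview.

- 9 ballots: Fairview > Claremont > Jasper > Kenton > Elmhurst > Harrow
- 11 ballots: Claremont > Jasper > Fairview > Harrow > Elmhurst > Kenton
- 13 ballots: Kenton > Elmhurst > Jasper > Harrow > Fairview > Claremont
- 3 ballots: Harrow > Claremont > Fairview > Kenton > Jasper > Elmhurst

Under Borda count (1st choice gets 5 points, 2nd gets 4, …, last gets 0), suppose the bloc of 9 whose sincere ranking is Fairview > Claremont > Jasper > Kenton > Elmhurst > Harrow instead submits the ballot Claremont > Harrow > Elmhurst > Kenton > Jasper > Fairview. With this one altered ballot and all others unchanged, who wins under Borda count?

Claremont

Borda totals with the altered ballot: Elmhurst 90, Harrow 99, Kenton 89, Claremont 112, Jasper 95, Fairview 55.
The switch changes the winner from Jasper to Claremont.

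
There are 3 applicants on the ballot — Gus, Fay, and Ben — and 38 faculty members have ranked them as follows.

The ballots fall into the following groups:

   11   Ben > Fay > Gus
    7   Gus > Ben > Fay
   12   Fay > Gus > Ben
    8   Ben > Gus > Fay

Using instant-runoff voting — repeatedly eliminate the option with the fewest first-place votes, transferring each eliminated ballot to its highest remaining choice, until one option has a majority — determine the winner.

Ben

Round 1: Ben 19, Fay 12, Gus 7. Gus has the fewest and is eliminated.
Round 2: Ben 26, Fay 12. Ben has a majority.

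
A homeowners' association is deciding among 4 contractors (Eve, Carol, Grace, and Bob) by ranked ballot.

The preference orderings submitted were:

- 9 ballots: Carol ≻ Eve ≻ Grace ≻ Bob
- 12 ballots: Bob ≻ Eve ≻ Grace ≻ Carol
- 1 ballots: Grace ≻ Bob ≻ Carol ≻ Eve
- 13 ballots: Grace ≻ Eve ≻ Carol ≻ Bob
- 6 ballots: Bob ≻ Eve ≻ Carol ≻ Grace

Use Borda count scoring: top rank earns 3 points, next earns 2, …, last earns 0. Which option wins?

Borda scores:
  Eve: 9·2 + 12·2 + 0 + 13·2 + 6·2 = 80
  Carol: 9·3 + 12·0 + 1 + 13·1 + 6·1 = 47
  Grace: 9·1 + 12·1 + 3 + 13·3 + 6·0 = 63
  Bob: 9·0 + 12·3 + 2 + 13·0 + 6·3 = 56
Eve has the highest total.

Eve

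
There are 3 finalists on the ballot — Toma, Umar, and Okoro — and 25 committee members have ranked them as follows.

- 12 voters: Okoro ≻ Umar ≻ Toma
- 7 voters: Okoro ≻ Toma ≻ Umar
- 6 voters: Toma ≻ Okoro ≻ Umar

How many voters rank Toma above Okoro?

6

Ballots ranking Toma above Okoro: 6.
Ballots ranking Okoro above Toma: 12+7 = 19.
So 6 of 25 voters prefer Toma to Okoro.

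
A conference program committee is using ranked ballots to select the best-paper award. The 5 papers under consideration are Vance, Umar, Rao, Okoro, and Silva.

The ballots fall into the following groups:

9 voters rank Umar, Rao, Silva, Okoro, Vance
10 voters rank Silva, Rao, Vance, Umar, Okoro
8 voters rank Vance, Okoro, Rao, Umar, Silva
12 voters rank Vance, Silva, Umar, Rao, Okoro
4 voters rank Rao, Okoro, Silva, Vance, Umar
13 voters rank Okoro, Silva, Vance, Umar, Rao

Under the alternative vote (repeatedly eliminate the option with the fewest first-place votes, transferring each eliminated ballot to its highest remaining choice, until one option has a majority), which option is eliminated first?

Round 1: Vance 20, Okoro 13, Silva 10, Umar 9, Rao 4. Rao has the fewest and is eliminated.
Round 2: Vance 20, Okoro 17, Silva 10, Umar 9. Umar has the fewest and is eliminated.
Round 3: Vance 20, Silva 19, Okoro 17. Okoro has the fewest and is eliminated.
Round 4: Silva 36, Vance 20. Silva has a majority.

Rao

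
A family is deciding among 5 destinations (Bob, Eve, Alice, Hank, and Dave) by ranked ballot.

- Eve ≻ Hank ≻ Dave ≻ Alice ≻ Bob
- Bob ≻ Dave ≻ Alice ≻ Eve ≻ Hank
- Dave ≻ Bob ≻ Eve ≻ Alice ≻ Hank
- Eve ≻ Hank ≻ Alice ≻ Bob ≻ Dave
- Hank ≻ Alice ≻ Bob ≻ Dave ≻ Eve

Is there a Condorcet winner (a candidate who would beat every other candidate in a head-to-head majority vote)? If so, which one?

No Condorcet winner

Head-to-head results (5 voters total):
Bob vs Eve: Bob wins 3–2.
Bob vs Alice: Alice wins 3–2.
Bob vs Hank: Hank wins 3–2.
Bob vs Dave: Bob wins 3–2.
Eve vs Alice: Eve wins 3–2.
Eve vs Hank: Eve wins 4–1.
Eve vs Dave: Dave wins 3–2.
Alice vs Hank: Hank wins 3–2.
Alice vs Dave: Dave wins 3–2.
Hank vs Dave: Hank wins 3–2.
No candidate beats all others: Bob beats Eve beats Alice beats Bob, a majority cycle.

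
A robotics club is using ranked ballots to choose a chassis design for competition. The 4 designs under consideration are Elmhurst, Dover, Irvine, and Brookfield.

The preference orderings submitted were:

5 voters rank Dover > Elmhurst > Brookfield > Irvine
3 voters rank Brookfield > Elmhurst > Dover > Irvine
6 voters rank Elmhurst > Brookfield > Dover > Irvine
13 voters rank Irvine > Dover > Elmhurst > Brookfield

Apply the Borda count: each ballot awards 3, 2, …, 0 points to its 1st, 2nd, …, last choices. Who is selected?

Borda scores:
  Elmhurst: 5·2 + 3·2 + 6·3 + 13·1 = 47
  Dover: 5·3 + 3·1 + 6·1 + 13·2 = 50
  Irvine: 5·0 + 3·0 + 6·0 + 13·3 = 39
  Brookfield: 5·1 + 3·3 + 6·2 + 13·0 = 26
Dover has the highest total.

Dover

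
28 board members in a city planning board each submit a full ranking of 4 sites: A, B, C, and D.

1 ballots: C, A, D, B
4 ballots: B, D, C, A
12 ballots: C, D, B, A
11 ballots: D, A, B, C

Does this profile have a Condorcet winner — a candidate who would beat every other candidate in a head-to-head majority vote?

Yes

Head-to-head results (28 voters total):
A vs B: B wins 16–12.
A vs C: C wins 17–11.
A vs D: D wins 27–1.
B vs C: B wins 15–13.
B vs D: D wins 24–4.
C vs D: D wins 15–13.
D beats each rival — A (27–1), B (24–4), C (15–13) — so D is the Condorcet winner.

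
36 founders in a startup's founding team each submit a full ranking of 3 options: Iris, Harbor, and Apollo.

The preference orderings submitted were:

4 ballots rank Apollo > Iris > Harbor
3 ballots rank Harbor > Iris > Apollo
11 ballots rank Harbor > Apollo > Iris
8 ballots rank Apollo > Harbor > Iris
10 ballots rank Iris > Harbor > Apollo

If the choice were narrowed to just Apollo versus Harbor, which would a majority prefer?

Ballots ranking Apollo above Harbor: 4+8 = 12.
Ballots ranking Harbor above Apollo: 3+11+10 = 24.
Harbor wins the head-to-head, 24–12.

Harbor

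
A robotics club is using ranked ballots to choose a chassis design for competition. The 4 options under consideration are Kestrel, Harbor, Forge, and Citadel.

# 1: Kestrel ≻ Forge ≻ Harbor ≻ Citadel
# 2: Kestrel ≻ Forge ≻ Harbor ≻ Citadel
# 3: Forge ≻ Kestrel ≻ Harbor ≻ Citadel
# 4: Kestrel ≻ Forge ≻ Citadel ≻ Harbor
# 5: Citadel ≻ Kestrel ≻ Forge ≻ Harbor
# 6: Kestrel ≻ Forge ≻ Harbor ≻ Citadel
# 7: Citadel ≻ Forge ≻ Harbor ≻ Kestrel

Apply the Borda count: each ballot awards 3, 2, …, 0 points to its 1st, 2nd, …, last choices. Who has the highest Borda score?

Kestrel

Borda scores:
  Kestrel: 3 + 3 + 2 + 3 + 2 + 3 + 0 = 16
  Harbor: 1 + 1 + 1 + 0 + 0 + 1 + 1 = 5
  Forge: 2 + 2 + 3 + 2 + 1 + 2 + 2 = 14
  Citadel: 0 + 0 + 0 + 1 + 3 + 0 + 3 = 7
Kestrel has the highest total.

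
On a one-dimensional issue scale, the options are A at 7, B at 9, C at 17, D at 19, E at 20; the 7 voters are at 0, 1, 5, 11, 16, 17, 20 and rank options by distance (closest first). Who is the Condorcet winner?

B

With single-peaked preferences on a line, the Condorcet winner is the candidate closest to the median voter.
The median voter (position 11) is closest to B at 9.
Check: B vs E — voters closer to B: 4 of 7.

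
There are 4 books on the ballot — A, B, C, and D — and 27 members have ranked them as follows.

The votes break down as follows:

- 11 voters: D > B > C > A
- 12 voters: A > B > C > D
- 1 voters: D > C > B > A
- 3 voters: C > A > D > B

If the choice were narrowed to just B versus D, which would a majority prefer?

D

Ballots ranking B above D: 12.
Ballots ranking D above B: 11+1+3 = 15.
D wins the head-to-head, 15–12.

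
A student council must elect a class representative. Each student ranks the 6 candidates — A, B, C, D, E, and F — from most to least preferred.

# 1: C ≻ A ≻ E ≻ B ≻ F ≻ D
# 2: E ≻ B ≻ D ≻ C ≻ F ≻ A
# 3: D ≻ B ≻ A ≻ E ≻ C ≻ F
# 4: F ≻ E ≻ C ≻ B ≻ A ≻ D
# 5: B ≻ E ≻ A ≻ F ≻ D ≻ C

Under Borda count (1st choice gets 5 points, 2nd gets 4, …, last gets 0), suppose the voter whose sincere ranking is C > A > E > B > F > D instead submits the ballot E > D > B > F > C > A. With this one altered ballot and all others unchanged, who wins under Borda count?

Borda totals with the altered ballot: A 7, B 18, C 7, D 13, E 20, F 10.
The winner is unchanged: still E.

E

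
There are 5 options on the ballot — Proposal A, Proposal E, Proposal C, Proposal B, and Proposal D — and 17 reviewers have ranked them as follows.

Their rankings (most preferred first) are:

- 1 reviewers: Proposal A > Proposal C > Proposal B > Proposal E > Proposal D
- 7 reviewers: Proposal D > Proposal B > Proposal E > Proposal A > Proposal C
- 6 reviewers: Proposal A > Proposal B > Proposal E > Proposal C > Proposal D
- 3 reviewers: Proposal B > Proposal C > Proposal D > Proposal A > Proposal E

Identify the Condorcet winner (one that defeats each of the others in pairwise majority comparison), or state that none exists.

Proposal B

Head-to-head results (17 voters total):
Proposal A vs Proposal E: Proposal A wins 10–7.
Proposal A vs Proposal C: Proposal A wins 14–3.
Proposal A vs Proposal B: Proposal B wins 10–7.
Proposal A vs Proposal D: Proposal D wins 10–7.
Proposal E vs Proposal C: Proposal E wins 13–4.
Proposal E vs Proposal B: Proposal B wins 17–0.
Proposal E vs Proposal D: Proposal D wins 10–7.
Proposal C vs Proposal B: Proposal B wins 16–1.
Proposal C vs Proposal D: Proposal C wins 10–7.
Proposal B vs Proposal D: Proposal B wins 10–7.
Proposal B beats each rival — Proposal A (10–7), Proposal E (17–0), Proposal C (16–1), Proposal D (10–7) — so Proposal B is the Condorcet winner.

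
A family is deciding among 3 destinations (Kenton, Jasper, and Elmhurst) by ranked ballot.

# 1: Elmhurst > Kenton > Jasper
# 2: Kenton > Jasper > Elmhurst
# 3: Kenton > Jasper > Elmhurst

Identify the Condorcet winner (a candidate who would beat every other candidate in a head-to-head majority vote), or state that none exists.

Kenton

Head-to-head results (3 voters total):
Kenton vs Jasper: Kenton wins 3–0.
Kenton vs Elmhurst: Kenton wins 2–1.
Jasper vs Elmhurst: Jasper wins 2–1.
Kenton beats each rival — Jasper (3–0), Elmhurst (2–1) — so Kenton is the Condorcet winner.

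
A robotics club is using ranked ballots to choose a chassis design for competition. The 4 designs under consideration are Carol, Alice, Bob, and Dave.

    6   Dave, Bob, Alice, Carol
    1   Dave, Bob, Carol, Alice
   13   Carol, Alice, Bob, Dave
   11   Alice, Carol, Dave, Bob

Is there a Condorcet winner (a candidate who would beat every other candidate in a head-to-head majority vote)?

Yes

Head-to-head results (31 voters total):
Carol vs Alice: Alice wins 17–14.
Carol vs Bob: Carol wins 24–7.
Carol vs Dave: Carol wins 24–7.
Alice vs Bob: Alice wins 24–7.
Alice vs Dave: Alice wins 24–7.
Bob vs Dave: Dave wins 18–13.
Alice beats each rival — Carol (17–14), Bob (24–7), Dave (24–7) — so Alice is the Condorcet winner.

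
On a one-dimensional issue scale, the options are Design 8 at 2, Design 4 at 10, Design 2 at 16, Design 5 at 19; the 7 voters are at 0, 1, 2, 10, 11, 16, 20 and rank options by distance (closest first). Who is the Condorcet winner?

Design 4

With single-peaked preferences on a line, the Condorcet winner is the candidate closest to the median voter.
The median voter (position 10) is closest to Design 4 at 10.
Check: Design 4 vs Design 8 — voters closer to Design 4: 4 of 7.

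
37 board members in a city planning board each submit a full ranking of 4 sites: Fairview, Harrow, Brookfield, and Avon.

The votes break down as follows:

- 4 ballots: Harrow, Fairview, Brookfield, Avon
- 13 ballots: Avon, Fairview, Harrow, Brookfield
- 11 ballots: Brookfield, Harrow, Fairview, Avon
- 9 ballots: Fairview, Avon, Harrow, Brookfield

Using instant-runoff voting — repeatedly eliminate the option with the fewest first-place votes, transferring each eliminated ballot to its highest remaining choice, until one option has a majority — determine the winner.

Fairview

Round 1: Avon 13, Brookfield 11, Fairview 9, Harrow 4. Harrow has the fewest and is eliminated.
Round 2: Fairview 13, Avon 13, Brookfield 11. Brookfield has the fewest and is eliminated.
Round 3: Fairview 24, Avon 13. Fairview has a majority.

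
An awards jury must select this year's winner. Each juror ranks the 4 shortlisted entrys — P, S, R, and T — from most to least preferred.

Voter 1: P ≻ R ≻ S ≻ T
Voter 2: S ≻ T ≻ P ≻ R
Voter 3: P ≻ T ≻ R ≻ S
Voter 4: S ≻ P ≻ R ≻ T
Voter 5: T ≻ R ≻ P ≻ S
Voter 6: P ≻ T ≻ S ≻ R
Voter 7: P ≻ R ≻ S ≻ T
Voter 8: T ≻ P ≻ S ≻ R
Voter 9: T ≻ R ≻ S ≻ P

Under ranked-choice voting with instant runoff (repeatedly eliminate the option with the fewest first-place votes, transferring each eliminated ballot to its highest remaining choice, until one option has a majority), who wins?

Round 1: P 4, T 3, S 2, R 0. R has the fewest and is eliminated.
Round 2: P 4, T 3, S 2. S has the fewest and is eliminated.
Round 3: P 5, T 4. P has a majority.

P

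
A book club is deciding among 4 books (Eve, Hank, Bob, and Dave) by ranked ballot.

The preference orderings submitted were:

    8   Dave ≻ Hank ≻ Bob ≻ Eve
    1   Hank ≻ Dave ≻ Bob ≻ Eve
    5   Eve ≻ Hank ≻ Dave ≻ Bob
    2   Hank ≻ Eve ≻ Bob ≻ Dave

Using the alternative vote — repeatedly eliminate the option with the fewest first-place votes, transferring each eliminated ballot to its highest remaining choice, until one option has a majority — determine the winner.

Dave

Round 1: Dave 8, Eve 5, Hank 3, Bob 0. Bob has the fewest and is eliminated.
Round 2: Dave 8, Eve 5, Hank 3. Hank has the fewest and is eliminated.
Round 3: Dave 9, Eve 7. Dave has a majority.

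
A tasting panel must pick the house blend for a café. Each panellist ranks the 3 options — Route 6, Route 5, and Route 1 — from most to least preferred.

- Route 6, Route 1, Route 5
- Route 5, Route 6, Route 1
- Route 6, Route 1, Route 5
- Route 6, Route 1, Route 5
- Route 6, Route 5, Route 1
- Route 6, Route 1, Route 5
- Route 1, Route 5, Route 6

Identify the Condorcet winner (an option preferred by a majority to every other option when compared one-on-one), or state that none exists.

Head-to-head results (7 voters total):
Route 6 vs Route 5: Route 6 wins 5–2.
Route 6 vs Route 1: Route 6 wins 6–1.
Route 5 vs Route 1: Route 1 wins 5–2.
Route 6 beats each rival — Route 5 (5–2), Route 1 (6–1) — so Route 6 is the Condorcet winner.

Route 6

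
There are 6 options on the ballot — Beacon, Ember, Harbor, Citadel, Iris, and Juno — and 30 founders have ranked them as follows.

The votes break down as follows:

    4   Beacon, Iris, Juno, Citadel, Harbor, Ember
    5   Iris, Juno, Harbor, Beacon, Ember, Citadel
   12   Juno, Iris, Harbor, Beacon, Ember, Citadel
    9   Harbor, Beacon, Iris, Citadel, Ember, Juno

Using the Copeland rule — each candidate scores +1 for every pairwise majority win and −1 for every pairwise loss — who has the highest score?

Pairwise results:
  Beacon vs Ember: Beacon wins 30–0.
  Beacon vs Harbor: Harbor wins 26–4.
  Beacon vs Citadel: Beacon wins 30–0.
  Beacon vs Iris: Iris wins 17–13.
  Beacon vs Juno: Juno wins 17–13.
  Ember vs Harbor: Harbor wins 30–0.
  Ember vs Citadel: Ember wins 17–13.
  Ember vs Iris: Iris wins 30–0.
  Ember vs Juno: Juno wins 21–9.
  Harbor vs Citadel: Harbor wins 26–4.
  Harbor vs Iris: Iris wins 21–9.
  Harbor vs Juno: Juno wins 21–9.
  Citadel vs Iris: Iris wins 30–0.
  Citadel vs Juno: Juno wins 21–9.
  Iris vs Juno: Iris wins 18–12.
Copeland scores (wins − losses):
  Beacon: 2 − 3 = -1
  Ember: 1 − 4 = -3
  Harbor: 3 − 2 = 1
  Citadel: 0 − 5 = -5
  Iris: 5 − 0 = 5
  Juno: 4 − 1 = 3
Iris has the best Copeland score.

Iris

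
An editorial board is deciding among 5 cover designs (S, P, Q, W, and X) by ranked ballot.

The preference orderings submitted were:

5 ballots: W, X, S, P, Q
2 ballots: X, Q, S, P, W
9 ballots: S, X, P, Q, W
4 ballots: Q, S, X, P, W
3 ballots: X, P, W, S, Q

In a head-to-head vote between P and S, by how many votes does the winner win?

17

Ballots ranking P above S: 3.
Ballots ranking S above P: 5+2+9+4 = 20.
S wins 20–3, a margin of 17.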